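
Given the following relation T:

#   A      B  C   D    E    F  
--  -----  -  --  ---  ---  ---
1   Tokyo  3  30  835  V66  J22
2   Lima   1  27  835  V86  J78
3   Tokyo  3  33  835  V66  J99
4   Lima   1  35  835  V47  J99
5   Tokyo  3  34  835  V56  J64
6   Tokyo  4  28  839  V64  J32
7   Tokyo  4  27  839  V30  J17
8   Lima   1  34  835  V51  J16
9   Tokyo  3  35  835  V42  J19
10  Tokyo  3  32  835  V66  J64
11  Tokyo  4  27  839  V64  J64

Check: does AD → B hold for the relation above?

(A=Tokyo, D=835): rows 1, 3, 5, 9, 10 → B = 3, 3, 3, 3, 3 ✓
(A=Lima, D=835): rows 2, 4, 8 → B = 1, 1, 1 ✓
(A=Tokyo, D=839): rows 6, 7, 11 → B = 4, 4, 4 ✓
Every AD value is associated with a single B value, so AD → B holds.

Yes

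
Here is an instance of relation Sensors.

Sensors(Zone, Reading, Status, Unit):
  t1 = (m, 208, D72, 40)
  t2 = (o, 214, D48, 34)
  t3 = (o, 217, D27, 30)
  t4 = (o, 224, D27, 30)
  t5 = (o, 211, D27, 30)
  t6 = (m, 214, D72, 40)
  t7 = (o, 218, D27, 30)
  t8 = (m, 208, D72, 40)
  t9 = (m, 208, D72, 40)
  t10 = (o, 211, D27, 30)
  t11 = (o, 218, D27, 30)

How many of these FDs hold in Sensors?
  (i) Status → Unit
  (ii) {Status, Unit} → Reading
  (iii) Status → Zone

(i) Status → Unit: every LHS value maps to a single RHS value — holds.
(ii) {Status, Unit} → Reading: (Status=D72, Unit=40): rows 1, 6, 8, 9 → Reading takes values {208, 214} — violation; (Status=D27, Unit=30): rows 3, 4, 5, 7, 10, 11 → Reading takes values {217, 224, 211, 218} — violation — fails.
(iii) Status → Zone: every LHS value maps to a single RHS value — holds.
2 of the 3 dependencies hold.

2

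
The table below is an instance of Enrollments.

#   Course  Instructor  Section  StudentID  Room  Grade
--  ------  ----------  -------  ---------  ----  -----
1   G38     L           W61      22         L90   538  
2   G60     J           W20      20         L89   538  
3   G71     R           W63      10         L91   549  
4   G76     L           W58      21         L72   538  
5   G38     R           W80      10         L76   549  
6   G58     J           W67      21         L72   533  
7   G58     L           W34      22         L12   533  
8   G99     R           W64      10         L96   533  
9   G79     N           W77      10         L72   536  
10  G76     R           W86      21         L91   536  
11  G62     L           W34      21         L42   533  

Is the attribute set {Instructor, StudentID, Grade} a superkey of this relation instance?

Rows 3 and 5 have the same {Instructor, StudentID, Grade} value (Instructor=R, StudentID=10, Grade=549) but are distinct tuples, so {Instructor, StudentID, Grade} does not determine every attribute — not a superkey.

No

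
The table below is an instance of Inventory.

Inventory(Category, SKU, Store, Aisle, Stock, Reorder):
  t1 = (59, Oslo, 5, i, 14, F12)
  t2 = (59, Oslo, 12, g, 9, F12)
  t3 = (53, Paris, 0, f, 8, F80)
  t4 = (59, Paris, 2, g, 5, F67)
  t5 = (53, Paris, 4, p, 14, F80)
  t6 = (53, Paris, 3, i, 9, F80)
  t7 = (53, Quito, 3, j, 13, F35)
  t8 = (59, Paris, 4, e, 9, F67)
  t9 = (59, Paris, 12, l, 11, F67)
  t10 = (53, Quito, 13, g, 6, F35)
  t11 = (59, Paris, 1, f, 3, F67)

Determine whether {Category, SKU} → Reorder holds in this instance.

Yes

(Category=59, SKU=Oslo): rows 1, 2 → Reorder = F12, F12 ✓
(Category=53, SKU=Paris): rows 3, 5, 6 → Reorder = F80, F80, F80 ✓
(Category=59, SKU=Paris): rows 4, 8, 9, 11 → Reorder = F67, F67, F67, F67 ✓
(Category=53, SKU=Quito): rows 7, 10 → Reorder = F35, F35 ✓
Every {Category, SKU} value is associated with a single Reorder value, so {Category, SKU} → Reorder holds.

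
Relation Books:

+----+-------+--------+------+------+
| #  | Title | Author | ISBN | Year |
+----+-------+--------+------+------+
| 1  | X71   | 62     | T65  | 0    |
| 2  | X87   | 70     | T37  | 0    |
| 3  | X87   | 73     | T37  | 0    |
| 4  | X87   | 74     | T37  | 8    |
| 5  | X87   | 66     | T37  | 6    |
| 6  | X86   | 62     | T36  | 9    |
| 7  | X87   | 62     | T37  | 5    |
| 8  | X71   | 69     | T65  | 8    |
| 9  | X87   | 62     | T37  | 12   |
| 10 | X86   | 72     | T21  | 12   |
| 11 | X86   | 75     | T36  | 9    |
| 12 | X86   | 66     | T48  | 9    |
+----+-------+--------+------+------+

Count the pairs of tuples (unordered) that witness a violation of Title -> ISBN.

5

Title=X71: all 2 rows agree on ISBN — 0 pairs.
Title=X87: all 6 rows agree on ISBN — 0 pairs.
Title=X86: violating pairs (6,10), (6,12), (10,11), (10,12), (11,12) — 5 pairs.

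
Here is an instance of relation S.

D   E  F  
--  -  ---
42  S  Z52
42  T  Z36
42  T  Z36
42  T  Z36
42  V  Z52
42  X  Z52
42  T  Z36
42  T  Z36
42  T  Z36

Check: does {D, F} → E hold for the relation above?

No

(D=42, F=Z52): 3 rows → E takes values {S, V, X} — violation
(D=42, F=Z36): 6 rows → E = T, T, T, T, T, T ✓
Two rows agree on {D, F} but differ on E, so {D, F} → E does not hold.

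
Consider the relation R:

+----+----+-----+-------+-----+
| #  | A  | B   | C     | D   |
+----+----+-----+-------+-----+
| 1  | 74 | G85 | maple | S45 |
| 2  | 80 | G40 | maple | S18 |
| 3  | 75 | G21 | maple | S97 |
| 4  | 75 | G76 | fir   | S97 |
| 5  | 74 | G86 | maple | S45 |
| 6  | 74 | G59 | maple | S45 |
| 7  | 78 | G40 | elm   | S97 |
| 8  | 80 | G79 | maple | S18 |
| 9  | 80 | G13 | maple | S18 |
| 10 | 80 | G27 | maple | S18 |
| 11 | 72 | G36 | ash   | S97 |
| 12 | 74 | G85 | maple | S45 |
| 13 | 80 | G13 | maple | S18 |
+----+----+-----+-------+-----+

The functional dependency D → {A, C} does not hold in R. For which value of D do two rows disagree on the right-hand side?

D=S45: rows 1, 5, 6, 12 → {A,C} = (74, maple), (74, maple), (74, maple), (74, maple) ✓
D=S18: rows 2, 8, 9, 10, 13 → {A,C} = (80, maple), (80, maple), (80, maple), (80, maple), (80, maple) ✓
D=S97: rows 3, 4, 7, 11 → {A,C} takes values {(75, maple), (75, fir), (78, elm), (72, ash)} — violation
The only D value with inconsistent RHS is D=S97.

S97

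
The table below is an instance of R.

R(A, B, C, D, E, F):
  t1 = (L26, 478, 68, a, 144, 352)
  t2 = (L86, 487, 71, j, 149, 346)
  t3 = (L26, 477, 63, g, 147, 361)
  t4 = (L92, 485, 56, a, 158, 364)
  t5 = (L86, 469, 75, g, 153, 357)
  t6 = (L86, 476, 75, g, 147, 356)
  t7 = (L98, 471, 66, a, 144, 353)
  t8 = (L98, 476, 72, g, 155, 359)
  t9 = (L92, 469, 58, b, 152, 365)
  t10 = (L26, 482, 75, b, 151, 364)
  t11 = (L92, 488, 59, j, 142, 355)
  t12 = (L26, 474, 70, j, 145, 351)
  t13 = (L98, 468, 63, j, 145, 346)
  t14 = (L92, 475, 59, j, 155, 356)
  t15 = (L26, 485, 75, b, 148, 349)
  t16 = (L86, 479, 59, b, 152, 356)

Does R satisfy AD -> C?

Yes

(A=L26, D=a): row 1 → C = 68 ✓
(A=L86, D=j): row 2 → C = 71 ✓
(A=L26, D=g): row 3 → C = 63 ✓
(A=L92, D=a): row 4 → C = 56 ✓
(A=L86, D=g): rows 5, 6 → C = 75, 75 ✓
(A=L98, D=a): row 7 → C = 66 ✓
(A=L98, D=g): row 8 → C = 72 ✓
(A=L92, D=b): row 9 → C = 58 ✓
(A=L26, D=b): rows 10, 15 → C = 75, 75 ✓
(A=L92, D=j): rows 11, 14 → C = 59, 59 ✓
(A=L26, D=j): row 12 → C = 70 ✓
(A=L98, D=j): row 13 → C = 63 ✓
(A=L86, D=b): row 16 → C = 59 ✓
Every AD value is associated with a single C value, so AD -> C holds.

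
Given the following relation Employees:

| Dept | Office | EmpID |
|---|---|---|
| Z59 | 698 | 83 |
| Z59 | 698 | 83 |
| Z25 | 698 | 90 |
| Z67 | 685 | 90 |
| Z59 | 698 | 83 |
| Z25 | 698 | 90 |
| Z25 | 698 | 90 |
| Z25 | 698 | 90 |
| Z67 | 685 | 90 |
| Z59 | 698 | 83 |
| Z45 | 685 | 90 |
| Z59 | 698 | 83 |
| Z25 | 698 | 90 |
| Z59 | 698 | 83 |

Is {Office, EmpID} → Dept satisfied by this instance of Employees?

No

(Office=698, EmpID=83): 6 rows → Dept = Z59, Z59, Z59, Z59, Z59, Z59 ✓
(Office=698, EmpID=90): 5 rows → Dept = Z25, Z25, Z25, Z25, Z25 ✓
(Office=685, EmpID=90): 3 rows → Dept takes values {Z67, Z45} — violation
Two rows agree on {Office, EmpID} but differ on Dept, so {Office, EmpID} → Dept does not hold.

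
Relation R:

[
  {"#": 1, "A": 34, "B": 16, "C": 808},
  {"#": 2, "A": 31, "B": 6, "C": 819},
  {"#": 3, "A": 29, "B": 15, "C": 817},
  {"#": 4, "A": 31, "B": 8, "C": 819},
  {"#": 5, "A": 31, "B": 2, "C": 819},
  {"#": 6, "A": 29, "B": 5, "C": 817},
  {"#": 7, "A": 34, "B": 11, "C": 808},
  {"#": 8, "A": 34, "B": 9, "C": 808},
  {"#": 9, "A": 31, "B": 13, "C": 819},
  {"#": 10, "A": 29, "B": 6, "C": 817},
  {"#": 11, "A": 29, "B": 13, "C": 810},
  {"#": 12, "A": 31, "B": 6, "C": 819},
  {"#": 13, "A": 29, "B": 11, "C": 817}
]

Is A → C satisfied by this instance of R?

A=34: rows 1, 7, 8 → C = 808, 808, 808 ✓
A=31: rows 2, 4, 5, 9, 12 → C = 819, 819, 819, 819, 819 ✓
A=29: rows 3, 6, 10, 11, 13 → C takes values {817, 810} — violation
Two rows agree on A but differ on C, so A → C does not hold.

No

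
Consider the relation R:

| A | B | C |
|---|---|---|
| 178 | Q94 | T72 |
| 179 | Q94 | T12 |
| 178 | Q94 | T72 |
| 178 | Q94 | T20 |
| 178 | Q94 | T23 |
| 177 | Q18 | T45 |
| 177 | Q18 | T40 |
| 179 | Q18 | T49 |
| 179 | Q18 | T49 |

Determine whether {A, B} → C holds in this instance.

No

(A=178, B=Q94): 4 rows → C takes values {T72, T20, T23} — violation
(A=179, B=Q94): 1 row → C = T12 ✓
(A=177, B=Q18): 2 rows → C takes values {T45, T40} — violation
(A=179, B=Q18): 2 rows → C = T49, T49 ✓
Two rows agree on {A, B} but differ on C, so {A, B} → C does not hold.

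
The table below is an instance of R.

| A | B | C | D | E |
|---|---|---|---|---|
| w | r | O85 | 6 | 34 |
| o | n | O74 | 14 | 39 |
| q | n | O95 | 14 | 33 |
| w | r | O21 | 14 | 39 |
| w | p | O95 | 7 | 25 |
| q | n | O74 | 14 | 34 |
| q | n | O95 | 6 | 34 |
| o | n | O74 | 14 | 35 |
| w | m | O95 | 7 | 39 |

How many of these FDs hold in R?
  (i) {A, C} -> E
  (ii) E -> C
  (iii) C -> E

0

(i) {A, C} -> E: (A=o, C=O74): 2 rows → E takes values {39, 35} — violation; (A=q, C=O95): 2 rows → E takes values {33, 34} — violation; (A=w, C=O95): 2 rows → E takes values {25, 39} — violation — fails.
(ii) E -> C: E=34: 3 rows → C takes values {O85, O74, O95} — violation; E=39: 3 rows → C takes values {O74, O21, O95} — violation — fails.
(iii) C -> E: C=O74: 3 rows → E takes values {39, 34, 35} — violation; C=O95: 4 rows → E takes values {33, 25, 34, 39} — violation — fails.
None of the 3 dependencies hold.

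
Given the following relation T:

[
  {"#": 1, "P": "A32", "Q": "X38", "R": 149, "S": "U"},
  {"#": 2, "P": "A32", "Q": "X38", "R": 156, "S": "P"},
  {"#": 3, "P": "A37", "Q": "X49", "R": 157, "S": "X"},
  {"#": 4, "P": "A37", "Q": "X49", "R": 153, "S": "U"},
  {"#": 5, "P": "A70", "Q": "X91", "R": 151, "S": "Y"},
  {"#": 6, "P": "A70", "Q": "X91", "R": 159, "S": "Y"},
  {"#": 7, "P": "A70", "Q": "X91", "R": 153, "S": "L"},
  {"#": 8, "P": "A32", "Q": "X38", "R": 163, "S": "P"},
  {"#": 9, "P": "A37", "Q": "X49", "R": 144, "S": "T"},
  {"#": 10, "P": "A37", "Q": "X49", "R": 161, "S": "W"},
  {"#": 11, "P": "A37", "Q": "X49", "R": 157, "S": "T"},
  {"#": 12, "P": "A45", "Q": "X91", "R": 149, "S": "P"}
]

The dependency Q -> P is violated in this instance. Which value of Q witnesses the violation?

X91

Q=X38: rows 1, 2, 8 → P = A32, A32, A32 ✓
Q=X49: rows 3, 4, 9, 10, 11 → P = A37, A37, A37, A37, A37 ✓
Q=X91: rows 5, 6, 7, 12 → P takes values {A70, A45} — violation
The only Q value with inconsistent P is Q=X91.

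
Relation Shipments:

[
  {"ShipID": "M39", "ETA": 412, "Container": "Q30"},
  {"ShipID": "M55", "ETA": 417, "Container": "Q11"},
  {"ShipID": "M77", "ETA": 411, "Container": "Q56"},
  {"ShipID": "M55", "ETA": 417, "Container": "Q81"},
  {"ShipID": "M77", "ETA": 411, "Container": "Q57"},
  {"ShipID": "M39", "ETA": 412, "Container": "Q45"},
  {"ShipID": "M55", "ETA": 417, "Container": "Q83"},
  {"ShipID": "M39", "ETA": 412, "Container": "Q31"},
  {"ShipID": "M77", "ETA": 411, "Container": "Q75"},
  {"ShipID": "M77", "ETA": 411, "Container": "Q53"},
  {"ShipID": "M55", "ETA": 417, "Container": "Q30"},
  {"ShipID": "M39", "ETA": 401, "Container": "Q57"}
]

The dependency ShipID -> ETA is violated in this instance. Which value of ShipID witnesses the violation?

M39

ShipID=M39: 4 rows → ETA takes values {412, 401} — violation
ShipID=M55: 4 rows → ETA = 417, 417, 417, 417 ✓
ShipID=M77: 4 rows → ETA = 411, 411, 411, 411 ✓
The only ShipID value with inconsistent ETA is ShipID=M39.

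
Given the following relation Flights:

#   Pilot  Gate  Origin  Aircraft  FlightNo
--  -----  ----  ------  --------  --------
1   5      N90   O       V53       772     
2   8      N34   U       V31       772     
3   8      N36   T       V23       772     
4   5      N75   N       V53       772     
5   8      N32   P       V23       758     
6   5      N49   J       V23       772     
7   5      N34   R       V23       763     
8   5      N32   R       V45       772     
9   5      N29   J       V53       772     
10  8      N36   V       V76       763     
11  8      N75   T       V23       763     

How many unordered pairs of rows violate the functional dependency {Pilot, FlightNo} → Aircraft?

9

(Pilot=5, FlightNo=772): violating pairs (1,6), (1,8), (4,6), (4,8), (6,8), (6,9), (8,9) — 7 pairs.
(Pilot=8, FlightNo=772): violating pairs (2,3) — 1 pair.
(Pilot=8, FlightNo=763): violating pairs (10,11) — 1 pair.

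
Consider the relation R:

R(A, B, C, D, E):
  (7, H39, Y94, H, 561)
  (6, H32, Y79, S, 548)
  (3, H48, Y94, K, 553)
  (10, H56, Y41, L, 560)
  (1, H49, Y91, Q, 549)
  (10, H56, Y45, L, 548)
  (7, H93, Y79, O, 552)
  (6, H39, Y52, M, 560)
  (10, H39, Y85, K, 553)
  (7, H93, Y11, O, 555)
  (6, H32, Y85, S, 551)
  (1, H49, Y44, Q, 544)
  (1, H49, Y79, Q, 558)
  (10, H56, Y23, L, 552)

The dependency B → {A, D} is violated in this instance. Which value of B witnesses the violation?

B=H39: 3 rows → {A,D} takes values {(7, H), (6, M), (10, K)} — violation
B=H32: 2 rows → {A,D} = (6, S), (6, S) ✓
B=H48: 1 row → {A,D} = (3, K) ✓
B=H56: 3 rows → {A,D} = (10, L), (10, L), (10, L) ✓
B=H49: 3 rows → {A,D} = (1, Q), (1, Q), (1, Q) ✓
B=H93: 2 rows → {A,D} = (7, O), (7, O) ✓
The only B value with inconsistent RHS is B=H39.

H39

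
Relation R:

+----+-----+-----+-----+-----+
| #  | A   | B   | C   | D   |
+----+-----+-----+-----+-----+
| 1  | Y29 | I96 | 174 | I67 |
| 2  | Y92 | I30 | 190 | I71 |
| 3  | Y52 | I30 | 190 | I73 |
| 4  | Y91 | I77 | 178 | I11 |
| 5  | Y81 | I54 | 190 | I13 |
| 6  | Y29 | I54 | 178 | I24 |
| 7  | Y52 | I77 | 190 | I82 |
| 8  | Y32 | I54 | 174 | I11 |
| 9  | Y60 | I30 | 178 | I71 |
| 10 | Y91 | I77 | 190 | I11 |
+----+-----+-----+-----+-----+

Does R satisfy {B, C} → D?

No

(B=I96, C=174): row 1 → D = I67 ✓
(B=I30, C=190): rows 2, 3 → D takes values {I71, I73} — violation
(B=I77, C=178): row 4 → D = I11 ✓
(B=I54, C=190): row 5 → D = I13 ✓
(B=I54, C=178): row 6 → D = I24 ✓
(B=I77, C=190): rows 7, 10 → D takes values {I82, I11} — violation
(B=I54, C=174): row 8 → D = I11 ✓
(B=I30, C=178): row 9 → D = I71 ✓
Two rows agree on {B, C} but differ on D, so {B, C} → D does not hold.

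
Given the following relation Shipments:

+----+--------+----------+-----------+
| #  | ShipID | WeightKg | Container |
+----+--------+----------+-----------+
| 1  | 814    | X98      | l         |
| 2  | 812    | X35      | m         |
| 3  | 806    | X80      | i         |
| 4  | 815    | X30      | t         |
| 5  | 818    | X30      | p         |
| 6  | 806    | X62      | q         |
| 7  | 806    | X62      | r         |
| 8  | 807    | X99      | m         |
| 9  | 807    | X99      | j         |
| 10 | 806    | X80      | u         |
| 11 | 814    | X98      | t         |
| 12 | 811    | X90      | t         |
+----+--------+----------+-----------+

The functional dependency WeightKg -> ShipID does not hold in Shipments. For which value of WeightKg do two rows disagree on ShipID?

X30

WeightKg=X98: rows 1, 11 → ShipID = 814, 814 ✓
WeightKg=X35: row 2 → ShipID = 812 ✓
WeightKg=X80: rows 3, 10 → ShipID = 806, 806 ✓
WeightKg=X30: rows 4, 5 → ShipID takes values {815, 818} — violation
WeightKg=X62: rows 6, 7 → ShipID = 806, 806 ✓
WeightKg=X99: rows 8, 9 → ShipID = 807, 807 ✓
WeightKg=X90: row 12 → ShipID = 811 ✓
The only WeightKg value with inconsistent ShipID is WeightKg=X30.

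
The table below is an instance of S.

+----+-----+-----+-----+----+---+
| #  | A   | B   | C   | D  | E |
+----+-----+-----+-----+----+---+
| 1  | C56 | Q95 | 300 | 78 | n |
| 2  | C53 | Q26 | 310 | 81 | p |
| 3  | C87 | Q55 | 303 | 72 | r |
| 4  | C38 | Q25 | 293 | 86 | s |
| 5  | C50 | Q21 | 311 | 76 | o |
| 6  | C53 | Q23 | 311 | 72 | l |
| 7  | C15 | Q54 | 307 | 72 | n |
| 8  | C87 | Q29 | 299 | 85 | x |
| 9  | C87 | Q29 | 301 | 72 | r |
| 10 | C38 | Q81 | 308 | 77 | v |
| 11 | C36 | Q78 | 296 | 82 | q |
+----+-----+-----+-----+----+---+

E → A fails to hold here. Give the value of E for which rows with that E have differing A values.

E=n: rows 1, 7 → A takes values {C56, C15} — violation
E=p: row 2 → A = C53 ✓
E=r: rows 3, 9 → A = C87, C87 ✓
E=s: row 4 → A = C38 ✓
E=o: row 5 → A = C50 ✓
E=l: row 6 → A = C53 ✓
E=x: row 8 → A = C87 ✓
E=v: row 10 → A = C38 ✓
E=q: row 11 → A = C36 ✓
The only E value with inconsistent A is E=n.

n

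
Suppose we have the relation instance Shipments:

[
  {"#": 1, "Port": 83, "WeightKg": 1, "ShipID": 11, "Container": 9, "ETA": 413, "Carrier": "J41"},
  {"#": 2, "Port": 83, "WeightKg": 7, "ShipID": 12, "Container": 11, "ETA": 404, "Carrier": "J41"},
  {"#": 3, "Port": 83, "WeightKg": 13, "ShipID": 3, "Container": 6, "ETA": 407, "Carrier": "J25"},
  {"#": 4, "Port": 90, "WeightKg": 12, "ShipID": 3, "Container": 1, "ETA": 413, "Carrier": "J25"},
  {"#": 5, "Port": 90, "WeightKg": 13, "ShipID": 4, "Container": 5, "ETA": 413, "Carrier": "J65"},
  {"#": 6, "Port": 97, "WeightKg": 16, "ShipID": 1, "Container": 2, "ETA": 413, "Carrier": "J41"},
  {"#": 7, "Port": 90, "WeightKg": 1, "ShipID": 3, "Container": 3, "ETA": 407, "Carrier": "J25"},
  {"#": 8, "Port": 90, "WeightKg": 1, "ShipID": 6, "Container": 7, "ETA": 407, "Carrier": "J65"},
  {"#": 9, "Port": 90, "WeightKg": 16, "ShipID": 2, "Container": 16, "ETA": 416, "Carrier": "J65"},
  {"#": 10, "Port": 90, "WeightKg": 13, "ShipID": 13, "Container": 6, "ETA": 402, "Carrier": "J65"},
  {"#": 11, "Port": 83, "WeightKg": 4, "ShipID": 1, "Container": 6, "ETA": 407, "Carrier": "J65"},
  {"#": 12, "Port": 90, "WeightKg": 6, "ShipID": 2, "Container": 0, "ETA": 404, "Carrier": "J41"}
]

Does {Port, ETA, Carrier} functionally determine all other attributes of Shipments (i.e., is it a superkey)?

Yes

All 12 rows have distinct {Port, ETA, Carrier} values, so {Port, ETA, Carrier} → (all attributes) holds and {Port, ETA, Carrier} is a superkey.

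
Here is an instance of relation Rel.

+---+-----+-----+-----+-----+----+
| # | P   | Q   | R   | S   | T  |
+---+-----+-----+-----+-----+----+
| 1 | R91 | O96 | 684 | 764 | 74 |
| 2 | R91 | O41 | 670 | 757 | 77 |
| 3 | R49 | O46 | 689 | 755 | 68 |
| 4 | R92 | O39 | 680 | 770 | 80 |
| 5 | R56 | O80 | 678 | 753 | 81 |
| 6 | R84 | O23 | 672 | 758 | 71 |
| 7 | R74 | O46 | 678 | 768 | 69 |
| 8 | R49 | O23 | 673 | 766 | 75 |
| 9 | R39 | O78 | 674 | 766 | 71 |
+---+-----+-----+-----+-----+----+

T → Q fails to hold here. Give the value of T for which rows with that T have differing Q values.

71

T=74: row 1 → Q = O96 ✓
T=77: row 2 → Q = O41 ✓
T=68: row 3 → Q = O46 ✓
T=80: row 4 → Q = O39 ✓
T=81: row 5 → Q = O80 ✓
T=71: rows 6, 9 → Q takes values {O23, O78} — violation
T=69: row 7 → Q = O46 ✓
T=75: row 8 → Q = O23 ✓
The only T value with inconsistent Q is T=71.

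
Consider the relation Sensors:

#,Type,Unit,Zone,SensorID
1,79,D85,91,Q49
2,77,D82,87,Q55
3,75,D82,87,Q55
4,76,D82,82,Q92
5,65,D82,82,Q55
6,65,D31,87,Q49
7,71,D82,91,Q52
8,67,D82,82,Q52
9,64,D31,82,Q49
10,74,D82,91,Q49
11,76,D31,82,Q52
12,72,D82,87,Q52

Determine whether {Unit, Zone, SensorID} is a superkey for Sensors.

No

Rows 2 and 3 have the same {Unit, Zone, SensorID} value (Unit=D82, Zone=87, SensorID=Q55) but are distinct tuples, so {Unit, Zone, SensorID} does not determine every attribute — not a superkey.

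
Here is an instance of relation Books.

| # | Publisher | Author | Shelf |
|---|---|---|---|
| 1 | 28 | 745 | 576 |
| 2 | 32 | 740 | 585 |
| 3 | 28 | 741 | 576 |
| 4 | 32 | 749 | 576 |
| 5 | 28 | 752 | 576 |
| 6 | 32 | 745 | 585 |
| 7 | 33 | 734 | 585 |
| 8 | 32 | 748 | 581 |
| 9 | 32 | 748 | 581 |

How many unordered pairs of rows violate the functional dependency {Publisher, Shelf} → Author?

4

(Publisher=28, Shelf=576): violating pairs (1,3), (1,5), (3,5) — 3 pairs.
(Publisher=32, Shelf=585): violating pairs (2,6) — 1 pair.
(Publisher=32, Shelf=581): all 2 rows agree on Author — 0 pairs.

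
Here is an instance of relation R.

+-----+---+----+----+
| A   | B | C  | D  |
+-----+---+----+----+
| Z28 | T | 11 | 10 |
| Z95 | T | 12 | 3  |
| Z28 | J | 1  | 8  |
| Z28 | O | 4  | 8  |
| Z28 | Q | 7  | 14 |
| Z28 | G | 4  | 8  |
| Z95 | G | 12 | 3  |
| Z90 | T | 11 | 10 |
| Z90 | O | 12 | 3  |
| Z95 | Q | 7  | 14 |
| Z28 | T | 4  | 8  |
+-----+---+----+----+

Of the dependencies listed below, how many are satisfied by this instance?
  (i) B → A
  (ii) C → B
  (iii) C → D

1

(i) B → A: B=T: 4 rows → A takes values {Z28, Z95, Z90} — violation; B=O: 2 rows → A takes values {Z28, Z90} — violation; B=Q: 2 rows → A takes values {Z28, Z95} — violation; B=G: 2 rows → A takes values {Z28, Z95} — violation — fails.
(ii) C → B: C=12: 3 rows → B takes values {T, G, O} — violation; C=4: 3 rows → B takes values {O, G, T} — violation — fails.
(iii) C → D: every LHS value maps to a single RHS value — holds.
1 of the 3 dependencies holds.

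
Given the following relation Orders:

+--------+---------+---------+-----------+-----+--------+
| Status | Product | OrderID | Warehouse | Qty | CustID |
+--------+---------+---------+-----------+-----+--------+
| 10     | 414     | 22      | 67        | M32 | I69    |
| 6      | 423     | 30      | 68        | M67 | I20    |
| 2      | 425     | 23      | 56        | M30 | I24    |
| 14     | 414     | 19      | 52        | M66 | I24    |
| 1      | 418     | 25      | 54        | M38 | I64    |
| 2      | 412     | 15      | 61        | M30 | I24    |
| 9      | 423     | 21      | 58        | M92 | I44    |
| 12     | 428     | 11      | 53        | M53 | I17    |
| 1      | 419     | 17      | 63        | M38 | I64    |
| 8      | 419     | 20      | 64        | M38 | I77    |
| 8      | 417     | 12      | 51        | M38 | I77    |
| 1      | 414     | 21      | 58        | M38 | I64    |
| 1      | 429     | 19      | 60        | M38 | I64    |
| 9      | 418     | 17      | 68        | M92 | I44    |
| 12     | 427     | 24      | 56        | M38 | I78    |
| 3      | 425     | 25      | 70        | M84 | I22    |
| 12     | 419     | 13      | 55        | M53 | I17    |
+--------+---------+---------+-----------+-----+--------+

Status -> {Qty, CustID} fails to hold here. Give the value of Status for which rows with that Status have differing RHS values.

12

Status=10: 1 row → {Qty,CustID} = (M32, I69) ✓
Status=6: 1 row → {Qty,CustID} = (M67, I20) ✓
Status=2: 2 rows → {Qty,CustID} = (M30, I24), (M30, I24) ✓
Status=14: 1 row → {Qty,CustID} = (M66, I24) ✓
Status=1: 4 rows → {Qty,CustID} = (M38, I64), (M38, I64), (M38, I64), (M38, I64) ✓
Status=9: 2 rows → {Qty,CustID} = (M92, I44), (M92, I44) ✓
Status=12: 3 rows → {Qty,CustID} takes values {(M53, I17), (M38, I78)} — violation
Status=8: 2 rows → {Qty,CustID} = (M38, I77), (M38, I77) ✓
Status=3: 1 row → {Qty,CustID} = (M84, I22) ✓
The only Status value with inconsistent RHS is Status=12.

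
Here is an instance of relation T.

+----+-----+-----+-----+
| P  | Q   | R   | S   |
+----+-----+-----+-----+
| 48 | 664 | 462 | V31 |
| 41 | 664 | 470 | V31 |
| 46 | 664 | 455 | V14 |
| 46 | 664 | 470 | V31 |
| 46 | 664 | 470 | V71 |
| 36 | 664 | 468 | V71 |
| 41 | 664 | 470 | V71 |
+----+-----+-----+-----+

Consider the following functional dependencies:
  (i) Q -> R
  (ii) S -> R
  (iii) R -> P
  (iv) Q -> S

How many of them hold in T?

(i) Q -> R: Q=664: 7 rows → R takes values {462, 470, 455, 468} — violation — fails.
(ii) S -> R: S=V31: 3 rows → R takes values {462, 470} — violation; S=V71: 3 rows → R takes values {470, 468} — violation — fails.
(iii) R -> P: R=470: 4 rows → P takes values {41, 46} — violation — fails.
(iv) Q -> S: Q=664: 7 rows → S takes values {V31, V14, V71} — violation — fails.
None of the 4 dependencies hold.

0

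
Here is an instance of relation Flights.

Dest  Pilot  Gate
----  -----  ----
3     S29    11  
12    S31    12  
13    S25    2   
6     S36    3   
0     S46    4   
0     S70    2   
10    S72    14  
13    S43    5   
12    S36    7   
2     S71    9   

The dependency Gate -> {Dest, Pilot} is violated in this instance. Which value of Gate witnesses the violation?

2

Gate=11: 1 row → {Dest,Pilot} = (3, S29) ✓
Gate=12: 1 row → {Dest,Pilot} = (12, S31) ✓
Gate=2: 2 rows → {Dest,Pilot} takes values {(13, S25), (0, S70)} — violation
Gate=3: 1 row → {Dest,Pilot} = (6, S36) ✓
Gate=4: 1 row → {Dest,Pilot} = (0, S46) ✓
Gate=14: 1 row → {Dest,Pilot} = (10, S72) ✓
Gate=5: 1 row → {Dest,Pilot} = (13, S43) ✓
Gate=7: 1 row → {Dest,Pilot} = (12, S36) ✓
Gate=9: 1 row → {Dest,Pilot} = (2, S71) ✓
The only Gate value with inconsistent RHS is Gate=2.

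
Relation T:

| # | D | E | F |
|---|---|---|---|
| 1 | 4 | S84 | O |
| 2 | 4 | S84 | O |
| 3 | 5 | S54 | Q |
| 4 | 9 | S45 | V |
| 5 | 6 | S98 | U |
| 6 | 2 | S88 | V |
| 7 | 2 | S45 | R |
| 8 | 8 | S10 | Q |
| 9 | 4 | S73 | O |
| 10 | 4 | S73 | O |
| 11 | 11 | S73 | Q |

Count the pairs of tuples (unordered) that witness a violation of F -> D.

4

F=O: all 4 rows agree on D — 0 pairs.
F=Q: violating pairs (3,8), (3,11), (8,11) — 3 pairs.
F=V: violating pairs (4,6) — 1 pair.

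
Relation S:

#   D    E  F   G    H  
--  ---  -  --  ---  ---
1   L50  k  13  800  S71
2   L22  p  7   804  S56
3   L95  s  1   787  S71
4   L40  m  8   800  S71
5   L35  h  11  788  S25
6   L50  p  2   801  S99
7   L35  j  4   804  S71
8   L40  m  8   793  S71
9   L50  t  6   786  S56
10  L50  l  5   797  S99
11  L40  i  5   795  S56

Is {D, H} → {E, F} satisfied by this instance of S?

No

(D=L50, H=S71): row 1 → {E,F} = (k, 13) ✓
(D=L22, H=S56): row 2 → {E,F} = (p, 7) ✓
(D=L95, H=S71): row 3 → {E,F} = (s, 1) ✓
(D=L40, H=S71): rows 4, 8 → {E,F} = (m, 8), (m, 8) ✓
(D=L35, H=S25): row 5 → {E,F} = (h, 11) ✓
(D=L50, H=S99): rows 6, 10 → {E,F} takes values {(p, 2), (l, 5)} — violation
(D=L35, H=S71): row 7 → {E,F} = (j, 4) ✓
(D=L50, H=S56): row 9 → {E,F} = (t, 6) ✓
(D=L40, H=S56): row 11 → {E,F} = (i, 5) ✓
Two rows agree on {D, H} but differ on {E, F}, so {D, H} → {E, F} does not hold.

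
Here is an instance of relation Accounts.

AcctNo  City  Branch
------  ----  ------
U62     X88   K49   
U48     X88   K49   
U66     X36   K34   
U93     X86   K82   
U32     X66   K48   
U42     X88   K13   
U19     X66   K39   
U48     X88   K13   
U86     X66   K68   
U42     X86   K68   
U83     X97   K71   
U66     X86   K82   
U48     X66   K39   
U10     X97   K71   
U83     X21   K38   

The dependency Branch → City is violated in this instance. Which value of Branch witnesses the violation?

K68

Branch=K49: 2 rows → City = X88, X88 ✓
Branch=K34: 1 row → City = X36 ✓
Branch=K82: 2 rows → City = X86, X86 ✓
Branch=K48: 1 row → City = X66 ✓
Branch=K13: 2 rows → City = X88, X88 ✓
Branch=K39: 2 rows → City = X66, X66 ✓
Branch=K68: 2 rows → City takes values {X66, X86} — violation
Branch=K71: 2 rows → City = X97, X97 ✓
Branch=K38: 1 row → City = X21 ✓
The only Branch value with inconsistent City is Branch=K68.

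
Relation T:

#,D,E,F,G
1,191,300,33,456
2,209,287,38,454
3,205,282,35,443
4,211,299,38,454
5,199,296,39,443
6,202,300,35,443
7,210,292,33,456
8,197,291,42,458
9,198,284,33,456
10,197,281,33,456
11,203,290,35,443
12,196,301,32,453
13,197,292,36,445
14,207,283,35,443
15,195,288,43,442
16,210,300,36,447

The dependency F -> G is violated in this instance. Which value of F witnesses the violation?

36

F=33: rows 1, 7, 9, 10 → G = 456, 456, 456, 456 ✓
F=38: rows 2, 4 → G = 454, 454 ✓
F=35: rows 3, 6, 11, 14 → G = 443, 443, 443, 443 ✓
F=39: row 5 → G = 443 ✓
F=42: row 8 → G = 458 ✓
F=32: row 12 → G = 453 ✓
F=36: rows 13, 16 → G takes values {445, 447} — violation
F=43: row 15 → G = 442 ✓
The only F value with inconsistent G is F=36.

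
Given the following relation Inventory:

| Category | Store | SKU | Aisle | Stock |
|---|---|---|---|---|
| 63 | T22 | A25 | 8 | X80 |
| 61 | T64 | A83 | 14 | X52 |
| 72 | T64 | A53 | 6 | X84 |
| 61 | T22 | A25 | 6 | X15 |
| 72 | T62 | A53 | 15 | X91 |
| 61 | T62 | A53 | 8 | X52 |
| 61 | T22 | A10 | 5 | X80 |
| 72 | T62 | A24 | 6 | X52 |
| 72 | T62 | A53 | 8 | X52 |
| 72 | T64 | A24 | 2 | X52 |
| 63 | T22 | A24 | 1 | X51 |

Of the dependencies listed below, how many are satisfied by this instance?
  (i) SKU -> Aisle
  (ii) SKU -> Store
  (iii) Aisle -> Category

0

(i) SKU -> Aisle: SKU=A25: 2 rows → Aisle takes values {8, 6} — violation; SKU=A53: 4 rows → Aisle takes values {6, 15, 8} — violation; SKU=A24: 3 rows → Aisle takes values {6, 2, 1} — violation — fails.
(ii) SKU -> Store: SKU=A53: 4 rows → Store takes values {T64, T62} — violation; SKU=A24: 3 rows → Store takes values {T62, T64, T22} — violation — fails.
(iii) Aisle -> Category: Aisle=8: 3 rows → Category takes values {63, 61, 72} — violation; Aisle=6: 3 rows → Category takes values {72, 61} — violation — fails.
None of the 3 dependencies hold.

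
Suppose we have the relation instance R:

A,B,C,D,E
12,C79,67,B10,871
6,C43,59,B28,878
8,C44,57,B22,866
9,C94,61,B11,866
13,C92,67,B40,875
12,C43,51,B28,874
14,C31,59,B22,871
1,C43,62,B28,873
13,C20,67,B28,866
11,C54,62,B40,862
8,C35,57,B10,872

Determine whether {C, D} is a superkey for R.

All 11 rows have distinct {C, D} values, so {C, D} → (all attributes) holds and {C, D} is a superkey.

Yes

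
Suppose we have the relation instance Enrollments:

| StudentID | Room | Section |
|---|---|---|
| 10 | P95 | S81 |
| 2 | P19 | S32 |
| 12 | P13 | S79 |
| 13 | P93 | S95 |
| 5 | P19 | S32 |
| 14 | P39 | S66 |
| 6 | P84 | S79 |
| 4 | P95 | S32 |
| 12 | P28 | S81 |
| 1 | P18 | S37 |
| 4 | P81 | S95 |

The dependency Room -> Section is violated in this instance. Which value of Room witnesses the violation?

Room=P95: 2 rows → Section takes values {S81, S32} — violation
Room=P19: 2 rows → Section = S32, S32 ✓
Room=P13: 1 row → Section = S79 ✓
Room=P93: 1 row → Section = S95 ✓
Room=P39: 1 row → Section = S66 ✓
Room=P84: 1 row → Section = S79 ✓
Room=P28: 1 row → Section = S81 ✓
Room=P18: 1 row → Section = S37 ✓
Room=P81: 1 row → Section = S95 ✓
The only Room value with inconsistent Section is Room=P95.

P95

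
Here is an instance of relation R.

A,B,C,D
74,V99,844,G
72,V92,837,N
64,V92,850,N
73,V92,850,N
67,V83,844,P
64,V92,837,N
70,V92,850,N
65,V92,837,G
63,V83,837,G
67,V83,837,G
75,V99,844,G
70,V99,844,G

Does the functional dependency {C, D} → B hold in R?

(C=844, D=G): 3 rows → B = V99, V99, V99 ✓
(C=837, D=N): 2 rows → B = V92, V92 ✓
(C=850, D=N): 3 rows → B = V92, V92, V92 ✓
(C=844, D=P): 1 row → B = V83 ✓
(C=837, D=G): 3 rows → B takes values {V92, V83} — violation
Two rows agree on {C, D} but differ on B, so {C, D} → B does not hold.

No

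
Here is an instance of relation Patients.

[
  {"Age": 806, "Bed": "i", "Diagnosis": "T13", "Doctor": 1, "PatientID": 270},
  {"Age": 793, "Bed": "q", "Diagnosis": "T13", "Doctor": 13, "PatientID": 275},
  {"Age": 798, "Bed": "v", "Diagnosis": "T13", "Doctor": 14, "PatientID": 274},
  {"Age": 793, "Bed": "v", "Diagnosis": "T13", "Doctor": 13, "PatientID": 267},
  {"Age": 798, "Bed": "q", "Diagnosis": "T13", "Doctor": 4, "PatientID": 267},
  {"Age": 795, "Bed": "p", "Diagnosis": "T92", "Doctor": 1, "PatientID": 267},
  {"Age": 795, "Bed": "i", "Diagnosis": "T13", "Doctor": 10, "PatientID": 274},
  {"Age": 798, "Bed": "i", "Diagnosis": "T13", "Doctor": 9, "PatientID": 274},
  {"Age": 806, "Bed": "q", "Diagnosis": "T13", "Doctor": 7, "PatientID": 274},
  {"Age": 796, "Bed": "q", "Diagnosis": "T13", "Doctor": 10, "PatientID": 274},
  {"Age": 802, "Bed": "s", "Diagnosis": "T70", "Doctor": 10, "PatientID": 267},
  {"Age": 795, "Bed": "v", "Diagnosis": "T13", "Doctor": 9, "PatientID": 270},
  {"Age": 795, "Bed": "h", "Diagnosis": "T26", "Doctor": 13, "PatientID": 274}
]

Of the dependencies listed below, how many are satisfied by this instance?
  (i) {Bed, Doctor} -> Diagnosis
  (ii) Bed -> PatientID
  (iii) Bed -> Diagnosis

(i) {Bed, Doctor} -> Diagnosis: every LHS value maps to a single RHS value — holds.
(ii) Bed -> PatientID: Bed=i: 3 rows → PatientID takes values {270, 274} — violation; Bed=q: 4 rows → PatientID takes values {275, 267, 274} — violation; Bed=v: 3 rows → PatientID takes values {274, 267, 270} — violation — fails.
(iii) Bed -> Diagnosis: every LHS value maps to a single RHS value — holds.
2 of the 3 dependencies hold.

2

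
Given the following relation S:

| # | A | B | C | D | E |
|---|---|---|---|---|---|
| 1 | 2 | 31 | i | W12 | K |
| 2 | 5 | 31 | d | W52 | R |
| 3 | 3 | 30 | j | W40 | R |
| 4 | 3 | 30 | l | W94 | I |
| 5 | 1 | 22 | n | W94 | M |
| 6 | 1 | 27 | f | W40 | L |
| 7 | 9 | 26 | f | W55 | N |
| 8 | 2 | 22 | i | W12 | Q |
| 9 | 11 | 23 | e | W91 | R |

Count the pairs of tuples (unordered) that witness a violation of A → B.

A=2: violating pairs (1,8) — 1 pair.
A=3: all 2 rows agree on B — 0 pairs.
A=1: violating pairs (5,6) — 1 pair.

2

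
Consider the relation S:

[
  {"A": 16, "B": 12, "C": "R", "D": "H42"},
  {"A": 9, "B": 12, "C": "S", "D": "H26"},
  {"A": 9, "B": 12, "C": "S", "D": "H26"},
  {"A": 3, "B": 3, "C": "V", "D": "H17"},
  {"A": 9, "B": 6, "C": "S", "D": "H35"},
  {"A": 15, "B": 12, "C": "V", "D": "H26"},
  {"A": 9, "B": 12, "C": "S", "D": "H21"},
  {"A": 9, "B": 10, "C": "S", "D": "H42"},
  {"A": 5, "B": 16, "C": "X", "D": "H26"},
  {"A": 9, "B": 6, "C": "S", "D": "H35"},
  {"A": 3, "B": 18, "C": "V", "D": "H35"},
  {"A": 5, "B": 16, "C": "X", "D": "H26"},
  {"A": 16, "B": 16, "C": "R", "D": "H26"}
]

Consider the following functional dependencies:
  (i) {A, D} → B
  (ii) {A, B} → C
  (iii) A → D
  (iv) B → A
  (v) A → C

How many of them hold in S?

(i) {A, D} → B: every LHS value maps to a single RHS value — holds.
(ii) {A, B} → C: every LHS value maps to a single RHS value — holds.
(iii) A → D: A=16: 2 rows → D takes values {H42, H26} — violation; A=9: 6 rows → D takes values {H26, H35, H21, H42} — violation; A=3: 2 rows → D takes values {H17, H35} — violation — fails.
(iv) B → A: B=12: 5 rows → A takes values {16, 9, 15} — violation; B=16: 3 rows → A takes values {5, 16} — violation — fails.
(v) A → C: every LHS value maps to a single RHS value — holds.
3 of the 5 dependencies hold.

3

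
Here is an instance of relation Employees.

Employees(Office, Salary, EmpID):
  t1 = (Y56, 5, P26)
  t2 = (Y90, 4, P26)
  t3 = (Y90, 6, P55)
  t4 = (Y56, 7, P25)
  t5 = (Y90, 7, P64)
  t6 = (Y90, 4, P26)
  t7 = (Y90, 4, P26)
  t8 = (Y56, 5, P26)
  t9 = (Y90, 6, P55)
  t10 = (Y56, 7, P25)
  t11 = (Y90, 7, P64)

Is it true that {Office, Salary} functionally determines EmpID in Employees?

(Office=Y56, Salary=5): rows 1, 8 → EmpID = P26, P26 ✓
(Office=Y90, Salary=4): rows 2, 6, 7 → EmpID = P26, P26, P26 ✓
(Office=Y90, Salary=6): rows 3, 9 → EmpID = P55, P55 ✓
(Office=Y56, Salary=7): rows 4, 10 → EmpID = P25, P25 ✓
(Office=Y90, Salary=7): rows 5, 11 → EmpID = P64, P64 ✓
Every {Office, Salary} value is associated with a single EmpID value, so {Office, Salary} -> EmpID holds.

Yes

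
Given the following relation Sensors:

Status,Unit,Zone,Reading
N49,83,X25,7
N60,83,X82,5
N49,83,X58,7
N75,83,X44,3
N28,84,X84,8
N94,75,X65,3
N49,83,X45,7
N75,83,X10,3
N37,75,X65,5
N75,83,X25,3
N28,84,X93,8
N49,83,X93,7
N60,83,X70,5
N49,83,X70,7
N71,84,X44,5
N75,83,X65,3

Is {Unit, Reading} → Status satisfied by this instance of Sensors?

(Unit=83, Reading=7): 5 rows → Status = N49, N49, N49, N49, N49 ✓
(Unit=83, Reading=5): 2 rows → Status = N60, N60 ✓
(Unit=83, Reading=3): 4 rows → Status = N75, N75, N75, N75 ✓
(Unit=84, Reading=8): 2 rows → Status = N28, N28 ✓
(Unit=75, Reading=3): 1 row → Status = N94 ✓
(Unit=75, Reading=5): 1 row → Status = N37 ✓
(Unit=84, Reading=5): 1 row → Status = N71 ✓
Every {Unit, Reading} value is associated with a single Status value, so {Unit, Reading} → Status holds.

Yes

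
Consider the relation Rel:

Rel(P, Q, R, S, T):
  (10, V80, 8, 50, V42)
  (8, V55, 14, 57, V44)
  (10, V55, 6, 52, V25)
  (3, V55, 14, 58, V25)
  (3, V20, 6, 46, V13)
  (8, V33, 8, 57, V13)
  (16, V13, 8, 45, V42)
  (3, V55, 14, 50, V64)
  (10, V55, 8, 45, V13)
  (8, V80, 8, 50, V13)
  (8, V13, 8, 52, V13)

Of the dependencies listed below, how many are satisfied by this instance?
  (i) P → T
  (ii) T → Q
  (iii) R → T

0

(i) P → T: P=10: 3 rows → T takes values {V42, V25, V13} — violation; P=8: 4 rows → T takes values {V44, V13} — violation; P=3: 3 rows → T takes values {V25, V13, V64} — violation — fails.
(ii) T → Q: T=V42: 2 rows → Q takes values {V80, V13} — violation; T=V13: 5 rows → Q takes values {V20, V33, V55, V80, V13} — violation — fails.
(iii) R → T: R=8: 6 rows → T takes values {V42, V13} — violation; R=14: 3 rows → T takes values {V44, V25, V64} — violation; R=6: 2 rows → T takes values {V25, V13} — violation — fails.
None of the 3 dependencies hold.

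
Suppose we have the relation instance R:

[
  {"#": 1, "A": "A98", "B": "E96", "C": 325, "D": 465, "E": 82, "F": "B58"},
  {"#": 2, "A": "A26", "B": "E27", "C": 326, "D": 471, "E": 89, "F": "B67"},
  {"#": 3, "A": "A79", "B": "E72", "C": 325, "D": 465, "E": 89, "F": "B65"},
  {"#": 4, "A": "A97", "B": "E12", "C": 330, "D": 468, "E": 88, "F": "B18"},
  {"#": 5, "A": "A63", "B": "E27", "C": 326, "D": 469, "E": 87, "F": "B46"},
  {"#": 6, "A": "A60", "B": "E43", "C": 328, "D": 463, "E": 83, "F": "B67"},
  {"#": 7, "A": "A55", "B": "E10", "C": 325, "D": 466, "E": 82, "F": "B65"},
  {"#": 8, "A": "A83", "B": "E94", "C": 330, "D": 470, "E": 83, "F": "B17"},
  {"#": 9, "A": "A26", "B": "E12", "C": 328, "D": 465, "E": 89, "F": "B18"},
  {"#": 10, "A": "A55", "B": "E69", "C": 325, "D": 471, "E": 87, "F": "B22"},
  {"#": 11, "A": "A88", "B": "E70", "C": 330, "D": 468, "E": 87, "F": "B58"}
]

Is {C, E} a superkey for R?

Rows 1 and 7 have the same {C, E} value (C=325, E=82) but are distinct tuples, so {C, E} does not determine every attribute — not a superkey.

No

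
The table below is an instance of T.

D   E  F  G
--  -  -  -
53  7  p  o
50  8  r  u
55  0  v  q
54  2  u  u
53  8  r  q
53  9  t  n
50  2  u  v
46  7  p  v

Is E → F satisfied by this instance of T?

Yes

E=7: 2 rows → F = p, p ✓
E=8: 2 rows → F = r, r ✓
E=0: 1 row → F = v ✓
E=2: 2 rows → F = u, u ✓
E=9: 1 row → F = t ✓
Every E value is associated with a single F value, so E → F holds.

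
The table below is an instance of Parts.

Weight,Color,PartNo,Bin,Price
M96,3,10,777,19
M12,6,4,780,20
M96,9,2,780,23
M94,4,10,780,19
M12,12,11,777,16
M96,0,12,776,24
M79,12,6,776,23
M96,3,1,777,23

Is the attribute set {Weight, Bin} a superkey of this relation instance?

No

Two distinct rows share (Weight=M96, Bin=777), so {Weight, Bin} does not determine every attribute — not a superkey.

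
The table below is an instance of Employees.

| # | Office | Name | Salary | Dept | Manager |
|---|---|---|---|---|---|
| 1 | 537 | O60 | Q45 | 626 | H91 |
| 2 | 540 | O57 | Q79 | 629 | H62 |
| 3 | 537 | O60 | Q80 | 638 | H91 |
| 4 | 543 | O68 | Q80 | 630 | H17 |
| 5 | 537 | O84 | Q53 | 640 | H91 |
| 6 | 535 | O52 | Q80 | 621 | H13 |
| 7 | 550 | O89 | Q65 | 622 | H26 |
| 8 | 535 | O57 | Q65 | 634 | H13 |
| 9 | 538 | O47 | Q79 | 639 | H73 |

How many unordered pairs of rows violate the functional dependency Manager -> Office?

Manager=H91: all 3 rows agree on Office — 0 pairs.
Manager=H13: all 2 rows agree on Office — 0 pairs.

0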